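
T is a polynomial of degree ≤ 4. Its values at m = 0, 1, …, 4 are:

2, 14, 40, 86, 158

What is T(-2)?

Write T(m) = am^4 + bm³ + cm² + dm + e; the 5 given values yield a linear system in the 5 coefficients.
Solving, the leading coefficient vanishes, and T(m) = m³ + 4m² + 7m + 2.
Then T(-2) = -4.

-4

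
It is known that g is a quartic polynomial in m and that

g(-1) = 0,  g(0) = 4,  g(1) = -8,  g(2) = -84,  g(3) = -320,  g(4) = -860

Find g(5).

First differences: 4, -12, -76, -236, -540. Second differences: -16, -64, -160, -304. Third differences: -48, -96, -144. Fourth differences: -48, -48.
Level-4 differences are constant, so g has degree 4.
Fitting a degree-4 polynomial gives g(m) = -2m^4 - 4m³ - 6m² + 4.
Then g(5) = -1896.

-1896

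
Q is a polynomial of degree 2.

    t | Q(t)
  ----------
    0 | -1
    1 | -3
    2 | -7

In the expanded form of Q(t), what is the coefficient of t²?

Write Q(t) = at² + bt + c; the 3 given values yield a linear system in the 3 coefficients.
Solving, Q(t) = -t² - t - 1.
The coefficient of t² is -1.

-1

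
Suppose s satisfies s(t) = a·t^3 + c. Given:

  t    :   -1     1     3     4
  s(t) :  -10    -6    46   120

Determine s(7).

From s(-1) = -10 and s(1) = -6: -1a + c = -10 and 1a + c = -6.
Subtracting: 2a = 4, so a = 2; then c = -10 − 2·(-1) = -8.
So s(t) = 2t³ − 8, and s(7) = 678.

678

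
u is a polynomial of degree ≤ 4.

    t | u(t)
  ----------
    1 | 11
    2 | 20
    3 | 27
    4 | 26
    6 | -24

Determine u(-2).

Write u(t) = at^4 + bt³ + ct² + dt + e; the 5 given values yield a linear system in the 5 coefficients.
Solving, the leading coefficient vanishes, and u(t) = -t³ + 5t² + t + 6.
Then u(-2) = 32.

32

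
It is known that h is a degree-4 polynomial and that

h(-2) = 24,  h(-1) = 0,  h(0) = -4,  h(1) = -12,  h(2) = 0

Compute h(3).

Write h(m) = am^4 + bm³ + cm² + dm + e; the 5 given values yield a linear system in the 5 coefficients.
Solving, h(m) = 2m^4 - 4m² - 6m - 4.
Then h(3) = 104.

104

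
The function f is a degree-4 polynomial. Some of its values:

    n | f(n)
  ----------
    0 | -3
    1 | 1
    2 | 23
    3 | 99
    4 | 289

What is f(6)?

1371

Write f(n) = an^4 + bn³ + cn² + dn + e; the 5 given values yield a linear system in the 5 coefficients.
Solving, f(n) = n^4 + 2n² + n - 3.
Then f(6) = 1371.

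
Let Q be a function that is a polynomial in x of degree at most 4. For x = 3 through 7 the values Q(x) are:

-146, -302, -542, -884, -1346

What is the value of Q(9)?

First differences: -156, -240, -342, -462. Second differences: -84, -102, -120. Third differences: -18, -18.
Level-3 differences are constant, so Q has degree 3.
Fitting a degree-3 polynomial gives Q(x) = -3x³ - 6x² - 3x - 2.
Then Q(9) = -2702.

-2702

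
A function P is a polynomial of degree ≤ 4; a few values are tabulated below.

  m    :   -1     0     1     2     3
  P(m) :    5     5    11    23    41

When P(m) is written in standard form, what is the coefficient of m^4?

First differences: 0, 6, 12, 18. Second differences: 6, 6, 6.
Level-2 differences are constant, so P has degree 2.
Fitting a degree-2 polynomial gives P(m) = 3m² + 3m + 5.
The coefficient of m^4 is 0.

0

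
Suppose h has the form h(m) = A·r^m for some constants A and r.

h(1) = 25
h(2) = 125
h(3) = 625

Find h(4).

Consecutive ratio: 125/25 = 5, and 625/125 = 5, so r = 5.
Then A·5^1 = 25 gives A = 5, and h(m) = 5·5^m.
h(4) = 5·5^4 = 3125.

3125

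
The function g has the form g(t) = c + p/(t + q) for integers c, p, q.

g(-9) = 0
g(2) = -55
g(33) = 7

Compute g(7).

20

(g(t) − c)(t + q) = p for each data point; the three points give a linear system in c and q, then p follows.
Solving: c = 5, q = -3, p = 60, so g(t) = 5 + 60/(t − 3).
Then g(7) = 5 + 60/4 = 20.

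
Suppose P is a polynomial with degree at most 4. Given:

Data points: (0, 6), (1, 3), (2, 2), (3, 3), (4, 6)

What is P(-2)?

First differences: -3, -1, 1, 3. Second differences: 2, 2, 2.
Level-2 differences are constant, so P has degree 2.
Fitting a degree-2 polynomial gives P(t) = t² - 4t + 6.
Then P(-2) = 18.

18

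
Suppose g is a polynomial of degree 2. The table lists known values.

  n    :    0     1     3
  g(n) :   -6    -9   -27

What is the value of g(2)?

Write g(n) = an² + bn + c; the 3 given values yield a linear system in the 3 coefficients.
Solving, g(n) = -2n² - n - 6.
Then g(2) = -16.

-16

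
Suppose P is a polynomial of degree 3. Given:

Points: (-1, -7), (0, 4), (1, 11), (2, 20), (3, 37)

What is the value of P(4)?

68

Write P(k) = ak³ + bk² + ck + d; the 5 given values yield a linear system in the 4 coefficients.
Solving, P(k) = k³ - 2k² + 8k + 4.
Then P(4) = 68.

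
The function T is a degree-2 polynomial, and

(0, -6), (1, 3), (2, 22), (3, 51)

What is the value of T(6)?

198

Write T(t) = at² + bt + c; the 4 given values yield a linear system in the 3 coefficients.
Solving, T(t) = 5t² + 4t - 6.
Then T(6) = 198.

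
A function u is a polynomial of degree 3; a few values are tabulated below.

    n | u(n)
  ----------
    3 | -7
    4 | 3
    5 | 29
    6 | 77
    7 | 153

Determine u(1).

First differences: 10, 26, 48, 76. Second differences: 16, 22, 28. Third differences: 6, 6.
Level-3 differences are constant, so u has degree 3.
Fitting a degree-3 polynomial gives u(n) = n³ - 4n² + n - 1.
Then u(1) = -3.

-3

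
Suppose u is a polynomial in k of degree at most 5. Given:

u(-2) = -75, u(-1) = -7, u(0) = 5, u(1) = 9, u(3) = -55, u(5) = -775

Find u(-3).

-295

Write u(k) = ak^5 + bk^4 + ck³ + dk² + ek + p; the 6 given values yield a linear system in the 6 coefficients.
Solving, the leading coefficient vanishes, and u(k) = -2k^4 + 4k³ - 2k² + 4k + 5.
Then u(-3) = -295.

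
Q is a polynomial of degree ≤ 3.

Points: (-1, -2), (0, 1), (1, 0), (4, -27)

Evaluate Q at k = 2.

Write Q(k) = ak³ + bk² + ck + d; the 4 given values yield a linear system in the 4 coefficients.
Solving, the leading coefficient vanishes, and Q(k) = -2k² + k + 1.
Then Q(2) = -5.

-5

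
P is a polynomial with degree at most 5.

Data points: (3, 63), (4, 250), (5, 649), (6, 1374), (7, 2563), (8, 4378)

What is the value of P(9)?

7005

First differences: 187, 399, 725, 1189, 1815. Second differences: 212, 326, 464, 626. Third differences: 114, 138, 162. Fourth differences: 24, 24.
Level-4 differences are constant, so P has degree 4.
Extending the table by one column gives the next first difference 2627, so P(9) = 4378 + 2627 = 7005.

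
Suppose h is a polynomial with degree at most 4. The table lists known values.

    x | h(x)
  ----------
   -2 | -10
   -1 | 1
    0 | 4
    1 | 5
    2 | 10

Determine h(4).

56

First differences: 11, 3, 1, 5. Second differences: -8, -2, 4. Third differences: 6, 6.
Level-3 differences are constant, so h has degree 3.
Fitting a degree-3 polynomial gives h(x) = x³ - x² + x + 4.
Then h(4) = 56.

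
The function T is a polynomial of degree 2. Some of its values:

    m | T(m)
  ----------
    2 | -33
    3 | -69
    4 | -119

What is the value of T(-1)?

Write T(m) = am² + bm + c; the 3 given values yield a linear system in the 3 coefficients.
Solving, T(m) = -7m² - m - 3.
Then T(-1) = -9.

-9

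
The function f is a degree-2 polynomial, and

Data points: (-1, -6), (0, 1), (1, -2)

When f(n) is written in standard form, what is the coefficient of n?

2

Write f(n) = an² + bn + c; the 3 given values yield a linear system in the 3 coefficients.
Solving, f(n) = -5n² + 2n + 1.
The coefficient of n is 2.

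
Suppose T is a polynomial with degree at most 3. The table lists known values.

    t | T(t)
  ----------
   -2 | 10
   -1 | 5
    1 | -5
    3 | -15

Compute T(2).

Write T(t) = at³ + bt² + ct + d; the 4 given values yield a linear system in the 4 coefficients.
Solving, the top 2 coefficients vanish, and T(t) = -5t.
Then T(2) = -10.

-10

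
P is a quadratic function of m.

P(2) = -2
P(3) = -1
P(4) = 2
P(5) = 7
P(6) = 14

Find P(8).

34

Write P(m) = am² + bm + c; the 5 given values yield a linear system in the 3 coefficients.
Solving, P(m) = m² - 4m + 2.
Then P(8) = 34.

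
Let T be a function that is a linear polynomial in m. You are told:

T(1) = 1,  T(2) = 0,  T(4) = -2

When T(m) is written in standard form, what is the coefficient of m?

-1

Write T(m) = am + b; the 3 given values yield a linear system in the 2 coefficients.
Solving, T(m) = -m + 2.
The coefficient of m is -1.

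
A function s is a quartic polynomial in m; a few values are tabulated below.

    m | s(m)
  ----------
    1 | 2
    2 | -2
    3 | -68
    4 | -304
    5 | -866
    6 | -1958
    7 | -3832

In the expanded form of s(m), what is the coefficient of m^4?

First differences: -4, -66, -236, -562, -1092, -1874. Second differences: -62, -170, -326, -530, -782. Third differences: -108, -156, -204, -252. Fourth differences: -48, -48, -48.
Level-4 differences are constant, so s has degree 4.
Fitting a degree-4 polynomial gives s(m) = -2m^4 + 2m³ + 7m² - 9m + 4.
The coefficient of m^4 is -2.

-2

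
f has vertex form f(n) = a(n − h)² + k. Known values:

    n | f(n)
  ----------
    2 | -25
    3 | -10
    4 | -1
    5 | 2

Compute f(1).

-46

First differences 15, 9, 3; second difference -6 = 2a, so a = -3.
Expanding, the n-coefficient is −2ah = 6h; matching it to the data gives h = 5, and then k = 2.
So f(n) = -3(n − 5)² + 2.
f(1) = -3·(-4)² + 2 = -46.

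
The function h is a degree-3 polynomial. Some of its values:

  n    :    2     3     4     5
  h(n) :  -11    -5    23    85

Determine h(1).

Write h(n) = an³ + bn² + cn + d; the 4 given values yield a linear system in the 4 coefficients.
Solving, h(n) = 2n³ - 7n² + 3n - 5.
Then h(1) = -7.

-7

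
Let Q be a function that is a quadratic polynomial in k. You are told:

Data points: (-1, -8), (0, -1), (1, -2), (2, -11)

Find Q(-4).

-77

Write Q(k) = ak² + bk + c; the 4 given values yield a linear system in the 3 coefficients.
Solving, Q(k) = -4k² + 3k - 1.
Then Q(-4) = -77.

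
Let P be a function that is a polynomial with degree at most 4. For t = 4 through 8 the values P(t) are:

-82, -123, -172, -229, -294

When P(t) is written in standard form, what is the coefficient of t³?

0

Write P(t) = at^4 + bt³ + ct² + dt + e; the 5 given values yield a linear system in the 5 coefficients.
Solving, the top 2 coefficients vanish, and P(t) = -4t² - 5t + 2.
The coefficient of t³ is 0.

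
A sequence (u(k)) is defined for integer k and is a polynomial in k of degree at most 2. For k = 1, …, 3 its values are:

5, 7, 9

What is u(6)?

15

Write u(k) = ak² + bk + c; the 3 given values yield a linear system in the 3 coefficients.
Solving, the leading coefficient vanishes, and u(k) = 2k + 3.
Then u(6) = 15.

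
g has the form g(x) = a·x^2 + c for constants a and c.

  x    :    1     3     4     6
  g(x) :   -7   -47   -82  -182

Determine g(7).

From g(1) = -7 and g(3) = -47: 1a + c = -7 and 9a + c = -47.
Subtracting: 8a = -40, so a = -5; then c = -7 − (-5)·1 = -2.
So g(x) = -5x² − 2, and g(7) = -247.

-247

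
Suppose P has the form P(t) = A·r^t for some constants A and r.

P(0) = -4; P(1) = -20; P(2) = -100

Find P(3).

Consecutive ratio: -20/(-4) = 5, and -100/(-20) = 5, so r = 5.
Then A·5^0 = -4 gives A = -4, and P(t) = -4·5^t.
P(3) = -4·5^3 = -500.

-500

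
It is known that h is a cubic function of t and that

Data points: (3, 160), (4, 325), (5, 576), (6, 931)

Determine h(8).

Write h(t) = at³ + bt² + ct + d; the 4 given values yield a linear system in the 4 coefficients.
Solving, h(t) = 3t³ + 7t² + 5t + 1.
Then h(8) = 2025.

2025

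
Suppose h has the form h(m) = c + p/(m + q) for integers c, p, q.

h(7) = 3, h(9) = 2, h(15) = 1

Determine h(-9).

-1

(h(m) − c)(m + q) = p for each data point; the three points give a linear system in c and q, then p follows.
Solving: c = 0, q = -3, p = 12, so h(m) = 12/(m − 3).
Then h(-9) = 0 + 12/(-12) = -1.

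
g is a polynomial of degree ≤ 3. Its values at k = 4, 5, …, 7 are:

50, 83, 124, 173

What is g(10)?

First differences: 33, 41, 49. Second differences: 8, 8.
Level-2 differences are constant, so g has degree 2.
Fitting a degree-2 polynomial gives g(k) = 4k² - 3k - 2.
Then g(10) = 368.

368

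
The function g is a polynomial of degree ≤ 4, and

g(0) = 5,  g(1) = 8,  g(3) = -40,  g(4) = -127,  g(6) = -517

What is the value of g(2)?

-1

Write g(t) = at^4 + bt³ + ct² + dt + e; the 5 given values yield a linear system in the 5 coefficients.
Solving, the leading coefficient vanishes, and g(t) = -3t³ + 3t² + 3t + 5.
Then g(2) = -1.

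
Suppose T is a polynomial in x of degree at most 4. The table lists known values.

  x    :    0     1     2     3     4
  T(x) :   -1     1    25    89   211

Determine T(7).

First differences: 2, 24, 64, 122. Second differences: 22, 40, 58. Third differences: 18, 18.
Level-3 differences are constant, so T has degree 3.
Fitting a degree-3 polynomial gives T(x) = 3x³ + 2x² - 3x - 1.
Then T(7) = 1105.

1105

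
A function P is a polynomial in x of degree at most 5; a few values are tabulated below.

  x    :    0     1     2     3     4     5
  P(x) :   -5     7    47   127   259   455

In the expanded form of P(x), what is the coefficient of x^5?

Write P(x) = ax^5 + bx^4 + cx³ + dx² + ex + p; the 6 given values yield a linear system in the 6 coefficients.
Solving, the top 2 coefficients vanish, and P(x) = 2x³ + 8x² + 2x - 5.
The coefficient of x^5 is 0.

0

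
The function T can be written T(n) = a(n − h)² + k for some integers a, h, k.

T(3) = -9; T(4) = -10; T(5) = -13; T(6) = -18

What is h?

First differences -1, -3, -5; second difference -2 = 2a, so a = -1.
Expanding, the n-coefficient is −2ah = 2h; matching it to the data gives h = 3, and then k = -9.
So T(n) = -1(n − 3)² − 9.
Hence h = 3.

3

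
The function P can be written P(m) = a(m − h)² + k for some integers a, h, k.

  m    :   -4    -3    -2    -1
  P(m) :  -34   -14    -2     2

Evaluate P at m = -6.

-98

First differences 20, 12, 4; second difference -8 = 2a, so a = -4.
Expanding, the m-coefficient is −2ah = 8h; matching it to the data gives h = -1, and then k = 2.
So P(m) = -4(m + 1)² + 2.
P(-6) = -4·(-5)² + 2 = -98.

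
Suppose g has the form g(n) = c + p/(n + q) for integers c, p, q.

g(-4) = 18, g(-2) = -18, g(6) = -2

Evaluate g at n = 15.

(g(n) − c)(n + q) = p for each data point; the three points give a linear system in c and q, then p follows.
Solving: c = 0, q = 3, p = -18, so g(n) = -18/(n + 3).
Then g(15) = 0 − 18/18 = -1.

-1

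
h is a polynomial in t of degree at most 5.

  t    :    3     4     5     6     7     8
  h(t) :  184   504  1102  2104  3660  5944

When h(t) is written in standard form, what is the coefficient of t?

-8

Write h(t) = at^5 + bt^4 + ct³ + dt² + et + p; the 6 given values yield a linear system in the 6 coefficients.
Solving, the leading coefficient vanishes, and h(t) = t^4 + 3t³ + 6t² - 8t - 8.
The coefficient of t is -8.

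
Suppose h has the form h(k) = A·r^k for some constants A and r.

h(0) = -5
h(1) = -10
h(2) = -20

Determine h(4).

-80

Consecutive ratio: -10/(-5) = 2, and -20/(-10) = 2, so r = 2.
Then A·2^0 = -5 gives A = -5, and h(k) = -5·2^k.
h(4) = -5·2^4 = -80.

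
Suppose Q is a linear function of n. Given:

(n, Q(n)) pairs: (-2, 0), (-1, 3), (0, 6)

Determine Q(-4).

First differences: 3, 3.
Level-1 differences are constant, so Q has degree 1.
Fitting a degree-1 polynomial gives Q(n) = 3n + 6.
Then Q(-4) = -6.

-6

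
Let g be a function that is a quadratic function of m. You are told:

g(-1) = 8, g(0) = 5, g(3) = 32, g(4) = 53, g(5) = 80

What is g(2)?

Write g(m) = am² + bm + c; the 5 given values yield a linear system in the 3 coefficients.
Solving, g(m) = 3m² + 5.
Then g(2) = 17.

17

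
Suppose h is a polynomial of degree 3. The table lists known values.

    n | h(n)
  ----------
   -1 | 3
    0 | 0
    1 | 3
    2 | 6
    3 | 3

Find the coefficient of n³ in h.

-1

First differences: -3, 3, 3, -3. Second differences: 6, 0, -6. Third differences: -6, -6.
Level-3 differences are constant, so h has degree 3.
Fitting a degree-3 polynomial gives h(n) = -n³ + 3n² + n.
The coefficient of n³ is -1.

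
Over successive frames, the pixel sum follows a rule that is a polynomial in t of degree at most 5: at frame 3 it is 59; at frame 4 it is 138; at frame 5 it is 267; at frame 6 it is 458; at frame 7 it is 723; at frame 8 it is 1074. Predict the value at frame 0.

Write the value at t as h(t).
Write h(t) = at^5 + bt^4 + ct³ + dt² + et + p; the 6 given values yield a linear system in the 6 coefficients.
Solving, the top 2 coefficients vanish, and h(t) = 2t³ + t² - 2t + 2.
Then h(0) = 2.

2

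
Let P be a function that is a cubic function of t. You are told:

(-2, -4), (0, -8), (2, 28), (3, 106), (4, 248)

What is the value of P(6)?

796

Write P(t) = at³ + bt² + ct + d; the 5 given values yield a linear system in the 4 coefficients.
Solving, P(t) = 3t³ + 5t² - 4t - 8.
Then P(6) = 796.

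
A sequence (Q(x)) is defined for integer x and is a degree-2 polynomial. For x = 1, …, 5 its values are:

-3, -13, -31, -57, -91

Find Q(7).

First differences: -10, -18, -26, -34. Second differences: -8, -8, -8.
Level-2 differences are constant, so Q has degree 2.
Fitting a degree-2 polynomial gives Q(x) = -4x² + 2x - 1.
Then Q(7) = -183.

-183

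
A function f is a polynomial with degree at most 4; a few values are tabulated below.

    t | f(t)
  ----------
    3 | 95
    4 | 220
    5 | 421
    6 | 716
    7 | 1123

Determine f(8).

1660

First differences: 125, 201, 295, 407. Second differences: 76, 94, 112. Third differences: 18, 18.
Level-3 differences are constant, so f has degree 3.
Extending the table by one column gives the next first difference 537, so f(8) = 1123 + 537 = 1660.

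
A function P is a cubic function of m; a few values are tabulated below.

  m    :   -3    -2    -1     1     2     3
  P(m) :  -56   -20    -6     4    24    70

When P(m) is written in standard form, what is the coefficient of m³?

2

Write P(m) = am³ + bm² + cm + d; the 6 given values yield a linear system in the 4 coefficients.
Solving, P(m) = 2m³ + m² + 3m - 2.
The coefficient of m³ is 2.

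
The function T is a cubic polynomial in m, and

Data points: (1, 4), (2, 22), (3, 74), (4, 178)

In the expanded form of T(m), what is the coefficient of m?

Write T(m) = am³ + bm² + cm + d; the 4 given values yield a linear system in the 4 coefficients.
Solving, T(m) = 3m³ - m² + 2.
The coefficient of m is 0.

0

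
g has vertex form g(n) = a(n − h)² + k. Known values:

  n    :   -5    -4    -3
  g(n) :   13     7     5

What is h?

-3

First differences -6, -2; second difference 4 = 2a, so a = 2.
Expanding, the n-coefficient is −2ah = -4h; matching it to the data gives h = -3, and then k = 5.
So g(n) = 2(n + 3)² + 5.
Hence h = -3.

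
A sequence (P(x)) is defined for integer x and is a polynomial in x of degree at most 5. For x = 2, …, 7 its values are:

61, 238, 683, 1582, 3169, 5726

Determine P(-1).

-2

Write P(x) = ax^5 + bx^4 + cx³ + dx² + ex + p; the 6 given values yield a linear system in the 6 coefficients.
Solving, the leading coefficient vanishes, and P(x) = 2x^4 + 3x³ - 3x² + 5x + 7.
Then P(-1) = -2.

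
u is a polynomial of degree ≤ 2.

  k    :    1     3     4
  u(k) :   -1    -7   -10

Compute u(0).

2

Write u(k) = ak² + bk + c; the 3 given values yield a linear system in the 3 coefficients.
Solving, the leading coefficient vanishes, and u(k) = -3k + 2.
Then u(0) = 2.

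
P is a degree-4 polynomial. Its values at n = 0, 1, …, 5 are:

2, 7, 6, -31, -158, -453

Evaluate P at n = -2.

First differences: 5, -1, -37, -127, -295. Second differences: -6, -36, -90, -168. Third differences: -30, -54, -78. Fourth differences: -24, -24.
Level-4 differences are constant, so P has degree 4.
Fitting a degree-4 polynomial gives P(n) = -n^4 + n³ + n² + 4n + 2.
Then P(-2) = -26.

-26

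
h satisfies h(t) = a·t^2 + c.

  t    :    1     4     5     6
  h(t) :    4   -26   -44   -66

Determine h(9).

From h(1) = 4 and h(4) = -26: 1a + c = 4 and 16a + c = -26.
Subtracting: 15a = -30, so a = -2; then c = 4 − (-2)·1 = 6.
So h(t) = -2t² + 6, and h(9) = -156.

-156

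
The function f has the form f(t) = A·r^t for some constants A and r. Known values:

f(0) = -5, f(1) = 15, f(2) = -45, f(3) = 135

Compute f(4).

Consecutive ratio: 15/(-5) = -3, and -45/15 = -3, so r = -3.
Then A·(-3)^0 = -5 gives A = -5, and f(t) = -5·(-3)^t.
f(4) = -5·(-3)^4 = -405.

-405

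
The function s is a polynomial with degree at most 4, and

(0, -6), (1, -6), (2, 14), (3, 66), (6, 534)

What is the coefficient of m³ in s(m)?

2

Write s(m) = am^4 + bm³ + cm² + dm + e; the 5 given values yield a linear system in the 5 coefficients.
Solving, the leading coefficient vanishes, and s(m) = 2m³ + 4m² - 6m - 6.
The coefficient of m³ is 2.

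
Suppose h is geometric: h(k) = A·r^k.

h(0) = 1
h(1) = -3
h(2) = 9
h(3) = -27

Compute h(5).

Consecutive ratio: -3/1 = -3, and 9/(-3) = -3, so r = -3.
Then A·(-3)^0 = 1 gives A = 1, and h(k) = 1·(-3)^k.
h(5) = 1·(-3)^5 = -243.

-243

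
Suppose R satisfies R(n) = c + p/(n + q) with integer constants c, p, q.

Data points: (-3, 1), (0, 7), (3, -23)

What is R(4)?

-13

(R(n) − c)(n + q) = p for each data point; the three points give a linear system in c and q, then p follows.
Solving: c = -3, q = -2, p = -20, so R(n) = -3 − 20/(n − 2).
Then R(4) = -3 − 20/2 = -13.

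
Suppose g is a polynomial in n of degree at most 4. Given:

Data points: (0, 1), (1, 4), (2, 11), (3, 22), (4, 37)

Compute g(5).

Write g(n) = an^4 + bn³ + cn² + dn + e; the 5 given values yield a linear system in the 5 coefficients.
Solving, the top 2 coefficients vanish, and g(n) = 2n² + n + 1.
Then g(5) = 56.

56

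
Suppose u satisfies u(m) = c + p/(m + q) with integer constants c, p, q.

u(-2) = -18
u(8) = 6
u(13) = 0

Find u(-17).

(u(m) − c)(m + q) = p for each data point; the three points give a linear system in c and q, then p follows.
Solving: c = -6, q = -3, p = 60, so u(m) = -6 + 60/(m − 3).
Then u(-17) = -6 + 60/(-20) = -9.

-9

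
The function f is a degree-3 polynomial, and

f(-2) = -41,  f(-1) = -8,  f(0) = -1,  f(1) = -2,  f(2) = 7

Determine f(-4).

-257

First differences: 33, 7, -1, 9. Second differences: -26, -8, 10. Third differences: 18, 18.
Level-3 differences are constant, so f has degree 3.
Fitting a degree-3 polynomial gives f(x) = 3x³ - 4x² - 1.
Then f(-4) = -257.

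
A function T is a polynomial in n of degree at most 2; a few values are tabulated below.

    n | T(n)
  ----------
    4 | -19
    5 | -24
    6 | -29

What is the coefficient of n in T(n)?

First differences: -5, -5.
Level-1 differences are constant, so T has degree 1.
Fitting a degree-1 polynomial gives T(n) = -5n + 1.
The coefficient of n is -5.

-5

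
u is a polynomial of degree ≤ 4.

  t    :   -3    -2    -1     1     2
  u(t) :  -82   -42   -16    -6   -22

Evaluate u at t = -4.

Write u(t) = at^4 + bt³ + ct² + dt + e; the 5 given values yield a linear system in the 5 coefficients.
Solving, the top 2 coefficients vanish, and u(t) = -7t² + 5t - 4.
Then u(-4) = -136.

-136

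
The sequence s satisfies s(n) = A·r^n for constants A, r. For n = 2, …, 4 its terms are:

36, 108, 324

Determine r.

Consecutive ratio: 108/36 = 3, and 324/108 = 3, so r = 3.
Then A·3^2 = 36 gives A = 4, and s(n) = 4·3^n.

3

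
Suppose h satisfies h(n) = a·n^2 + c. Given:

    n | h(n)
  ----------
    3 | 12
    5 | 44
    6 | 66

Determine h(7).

92

From h(3) = 12 and h(5) = 44: 9a + c = 12 and 25a + c = 44.
Subtracting: 16a = 32, so a = 2; then c = 12 − 2·9 = -6.
So h(n) = 2n² − 6, and h(7) = 92.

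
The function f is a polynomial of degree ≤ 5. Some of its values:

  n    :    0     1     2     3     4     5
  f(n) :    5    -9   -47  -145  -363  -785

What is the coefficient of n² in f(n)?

Write f(n) = an^5 + bn^4 + cn³ + dn² + en + p; the 6 given values yield a linear system in the 6 coefficients.
Solving, the leading coefficient vanishes, and f(n) = -n^4 - 5n² - 8n + 5.
The coefficient of n² is -5.

-5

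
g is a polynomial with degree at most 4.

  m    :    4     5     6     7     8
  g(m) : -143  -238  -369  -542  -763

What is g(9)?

-1038

First differences: -95, -131, -173, -221. Second differences: -36, -42, -48. Third differences: -6, -6.
Level-3 differences are constant, so g has degree 3.
Fitting a degree-3 polynomial gives g(m) = -m³ - 3m² - 7m - 3.
Then g(9) = -1038.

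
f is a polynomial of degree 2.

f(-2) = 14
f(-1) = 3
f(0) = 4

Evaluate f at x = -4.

72

Write f(x) = ax² + bx + c; the 3 given values yield a linear system in the 3 coefficients.
Solving, f(x) = 6x² + 7x + 4.
Then f(-4) = 72.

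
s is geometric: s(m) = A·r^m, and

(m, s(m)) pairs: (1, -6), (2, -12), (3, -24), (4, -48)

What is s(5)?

-96

Consecutive ratio: -12/(-6) = 2, and -24/(-12) = 2, so r = 2.
Then A·2^1 = -6 gives A = -3, and s(m) = -3·2^m.
s(5) = -3·2^5 = -96.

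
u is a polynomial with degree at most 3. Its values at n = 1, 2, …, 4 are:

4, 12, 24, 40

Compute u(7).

112

First differences: 8, 12, 16. Second differences: 4, 4.
Level-2 differences are constant, so u has degree 2.
Fitting a degree-2 polynomial gives u(n) = 2n² + 2n.
Then u(7) = 112.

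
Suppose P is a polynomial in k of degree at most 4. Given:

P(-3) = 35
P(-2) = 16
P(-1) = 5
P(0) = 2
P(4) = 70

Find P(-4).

62

Write P(k) = ak^4 + bk³ + ck² + dk + e; the 5 given values yield a linear system in the 5 coefficients.
Solving, the top 2 coefficients vanish, and P(k) = 4k² + k + 2.
Then P(-4) = 62.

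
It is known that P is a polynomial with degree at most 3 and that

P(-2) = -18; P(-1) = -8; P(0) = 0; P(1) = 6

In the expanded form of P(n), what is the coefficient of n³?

0

Write P(n) = an³ + bn² + cn + d; the 4 given values yield a linear system in the 4 coefficients.
Solving, the leading coefficient vanishes, and P(n) = -n² + 7n.
The coefficient of n³ is 0.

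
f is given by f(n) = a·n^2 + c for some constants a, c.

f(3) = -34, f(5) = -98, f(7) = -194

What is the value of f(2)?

-14

From f(3) = -34 and f(5) = -98: 9a + c = -34 and 25a + c = -98.
Subtracting: 16a = -64, so a = -4; then c = -34 − (-4)·9 = 2.
So f(n) = -4n² + 2, and f(2) = -14.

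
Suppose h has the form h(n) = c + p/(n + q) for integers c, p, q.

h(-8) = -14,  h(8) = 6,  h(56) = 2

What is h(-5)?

-59

(h(n) − c)(n + q) = p for each data point; the three points give a linear system in c and q, then p follows.
Solving: c = 1, q = 4, p = 60, so h(n) = 1 + 60/(n + 4).
Then h(-5) = 1 + 60/(-1) = -59.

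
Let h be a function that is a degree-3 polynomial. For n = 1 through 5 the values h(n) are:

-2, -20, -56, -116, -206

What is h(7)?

-500

First differences: -18, -36, -60, -90. Second differences: -18, -24, -30. Third differences: -6, -6.
Level-3 differences are constant, so h has degree 3.
Fitting a degree-3 polynomial gives h(n) = -n³ - 3n² - 2n + 4.
Then h(7) = -500.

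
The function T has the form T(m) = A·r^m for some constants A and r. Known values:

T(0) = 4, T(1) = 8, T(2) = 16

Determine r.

2

Consecutive ratio: 8/4 = 2, and 16/8 = 2, so r = 2.
Then A·2^0 = 4 gives A = 4, and T(m) = 4·2^m.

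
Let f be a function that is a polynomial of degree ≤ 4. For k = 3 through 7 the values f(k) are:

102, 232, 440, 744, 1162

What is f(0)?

0

Write f(k) = ak^4 + bk³ + ck² + dk + e; the 5 given values yield a linear system in the 5 coefficients.
Solving, the leading coefficient vanishes, and f(k) = 3k³ + 3k² - 2k.
Then f(0) = 0.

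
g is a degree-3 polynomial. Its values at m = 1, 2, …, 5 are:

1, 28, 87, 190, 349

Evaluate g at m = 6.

576

First differences: 27, 59, 103, 159. Second differences: 32, 44, 56. Third differences: 12, 12.
Level-3 differences are constant, so g has degree 3.
Extending the table by one column gives the next first difference 227, so g(6) = 349 + 227 = 576.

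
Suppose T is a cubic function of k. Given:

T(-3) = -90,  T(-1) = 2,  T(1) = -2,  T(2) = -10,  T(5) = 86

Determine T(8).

Write T(k) = ak³ + bk² + ck + d; the 5 given values yield a linear system in the 4 coefficients.
Solving, T(k) = 2k³ - 6k² - 4k + 6.
Then T(8) = 614.

614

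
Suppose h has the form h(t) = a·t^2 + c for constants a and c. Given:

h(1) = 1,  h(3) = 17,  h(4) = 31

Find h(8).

From h(1) = 1 and h(3) = 17: 1a + c = 1 and 9a + c = 17.
Subtracting: 8a = 16, so a = 2; then c = 1 − 2·1 = -1.
So h(t) = 2t² − 1, and h(8) = 127.

127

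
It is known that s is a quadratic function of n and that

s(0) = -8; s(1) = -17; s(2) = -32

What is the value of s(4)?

Write s(n) = an² + bn + c; the 3 given values yield a linear system in the 3 coefficients.
Solving, s(n) = -3n² - 6n - 8.
Then s(4) = -80.

-80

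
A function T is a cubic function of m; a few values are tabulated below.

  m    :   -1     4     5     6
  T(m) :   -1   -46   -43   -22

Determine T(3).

-37

Write T(m) = am³ + bm² + cm + d; the 4 given values yield a linear system in the 4 coefficients.
Solving, T(m) = m³ - 6m² - 4m + 2.
Then T(3) = -37.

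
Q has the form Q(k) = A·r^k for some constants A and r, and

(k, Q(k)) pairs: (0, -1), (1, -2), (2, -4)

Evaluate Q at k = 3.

-8

Consecutive ratio: -2/(-1) = 2, and -4/(-2) = 2, so r = 2.
Then A·2^0 = -1 gives A = -1, and Q(k) = -1·2^k.
Q(3) = -1·2^3 = -8.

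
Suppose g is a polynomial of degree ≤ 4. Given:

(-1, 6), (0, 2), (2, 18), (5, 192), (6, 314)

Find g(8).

Write g(k) = ak^4 + bk³ + ck² + dk + e; the 5 given values yield a linear system in the 5 coefficients.
Solving, the leading coefficient vanishes, and g(k) = k³ + 3k² - 2k + 2.
Then g(8) = 690.

690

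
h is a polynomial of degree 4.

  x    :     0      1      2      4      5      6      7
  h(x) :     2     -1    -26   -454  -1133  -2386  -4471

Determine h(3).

Write h(x) = ax^4 + bx³ + cx² + dx + e; the 7 given values yield a linear system in the 5 coefficients.
Solving, h(x) = -2x^4 + x³ - 2x + 2.
Then h(3) = -139.

-139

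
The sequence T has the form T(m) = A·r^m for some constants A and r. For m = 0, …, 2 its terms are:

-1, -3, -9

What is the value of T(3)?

Consecutive ratio: -3/(-1) = 3, and -9/(-3) = 3, so r = 3.
Then A·3^0 = -1 gives A = -1, and T(m) = -1·3^m.
T(3) = -1·3^3 = -27.

-27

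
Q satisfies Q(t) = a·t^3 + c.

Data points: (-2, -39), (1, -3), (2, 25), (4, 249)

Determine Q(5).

From Q(-2) = -39 and Q(1) = -3: -8a + c = -39 and 1a + c = -3.
Subtracting: 9a = 36, so a = 4; then c = -39 − 4·(-8) = -7.
So Q(t) = 4t³ − 7, and Q(5) = 493.

493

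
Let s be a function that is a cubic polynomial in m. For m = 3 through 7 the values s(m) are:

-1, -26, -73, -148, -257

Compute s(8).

-406

First differences: -25, -47, -75, -109. Second differences: -22, -28, -34. Third differences: -6, -6.
Level-3 differences are constant, so s has degree 3.
Fitting a degree-3 polynomial gives s(m) = -m³ + m² + 5m + 2.
Then s(8) = -406.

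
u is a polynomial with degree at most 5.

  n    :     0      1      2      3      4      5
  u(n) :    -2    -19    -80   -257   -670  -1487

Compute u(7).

First differences: -17, -61, -177, -413, -817. Second differences: -44, -116, -236, -404. Third differences: -72, -120, -168. Fourth differences: -48, -48.
Level-4 differences are constant, so u has degree 4.
Fitting a degree-4 polynomial gives u(n) = -2n^4 - 8n² - 7n - 2.
Then u(7) = -5245.

-5245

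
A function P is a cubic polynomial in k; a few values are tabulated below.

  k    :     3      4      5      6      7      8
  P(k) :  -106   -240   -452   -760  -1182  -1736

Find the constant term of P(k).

8

First differences: -134, -212, -308, -422, -554. Second differences: -78, -96, -114, -132. Third differences: -18, -18, -18.
Level-3 differences are constant, so P has degree 3.
Fitting a degree-3 polynomial gives P(k) = -3k³ - 3k² - 2k + 8.
The constant term is P(0) = 8.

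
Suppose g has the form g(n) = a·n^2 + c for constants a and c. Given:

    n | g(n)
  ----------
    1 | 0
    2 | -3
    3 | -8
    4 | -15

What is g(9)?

-80

From g(1) = 0 and g(2) = -3: 1a + c = 0 and 4a + c = -3.
Subtracting: 3a = -3, so a = -1; then c = 0 − (-1)·1 = 1.
So g(n) = -1n² + 1, and g(9) = -80.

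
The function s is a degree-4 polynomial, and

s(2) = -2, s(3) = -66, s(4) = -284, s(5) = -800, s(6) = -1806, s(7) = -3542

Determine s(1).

4

First differences: -64, -218, -516, -1006, -1736. Second differences: -154, -298, -490, -730. Third differences: -144, -192, -240. Fourth differences: -48, -48.
Level-4 differences are constant, so s has degree 4.
Fitting a degree-4 polynomial gives s(t) = -2t^4 + 4t³ - 3t² + 5t.
Then s(1) = 4.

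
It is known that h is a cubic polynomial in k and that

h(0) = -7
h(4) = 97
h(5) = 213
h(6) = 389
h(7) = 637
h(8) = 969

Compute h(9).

1397

Write h(k) = ak³ + bk² + ck + d; the 6 given values yield a linear system in the 4 coefficients.
Solving, h(k) = 2k³ - 6k - 7.
Then h(9) = 1397.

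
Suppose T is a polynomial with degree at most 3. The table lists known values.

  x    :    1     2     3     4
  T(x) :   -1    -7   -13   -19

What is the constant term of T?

First differences: -6, -6, -6.
Level-1 differences are constant, so T has degree 1.
Fitting a degree-1 polynomial gives T(x) = -6x + 5.
The constant term is T(0) = 5.

5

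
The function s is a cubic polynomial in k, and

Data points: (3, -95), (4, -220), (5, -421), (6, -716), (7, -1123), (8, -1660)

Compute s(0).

Write s(k) = ak³ + bk² + ck + d; the 6 given values yield a linear system in the 4 coefficients.
Solving, s(k) = -3k³ - 2k² + 4.
Then s(0) = 4.

4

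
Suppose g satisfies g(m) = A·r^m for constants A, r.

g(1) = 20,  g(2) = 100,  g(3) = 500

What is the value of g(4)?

2500

Consecutive ratio: 100/20 = 5, and 500/100 = 5, so r = 5.
Then A·5^1 = 20 gives A = 4, and g(m) = 4·5^m.
g(4) = 4·5^4 = 2500.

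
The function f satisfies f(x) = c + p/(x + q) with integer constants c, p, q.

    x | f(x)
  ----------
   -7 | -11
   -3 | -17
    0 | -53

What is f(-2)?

-21

(f(x) − c)(x + q) = p for each data point; the three points give a linear system in c and q, then p follows.
Solving: c = -5, q = -1, p = 48, so f(x) = -5 + 48/(x − 1).
Then f(-2) = -5 + 48/(-3) = -21.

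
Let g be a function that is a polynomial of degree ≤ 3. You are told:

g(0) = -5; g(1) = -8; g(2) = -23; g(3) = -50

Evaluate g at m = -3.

-68

First differences: -3, -15, -27. Second differences: -12, -12.
Level-2 differences are constant, so g has degree 2.
Fitting a degree-2 polynomial gives g(m) = -6m² + 3m - 5.
Then g(-3) = -68.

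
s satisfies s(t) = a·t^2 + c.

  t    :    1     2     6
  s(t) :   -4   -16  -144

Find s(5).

-100

From s(1) = -4 and s(2) = -16: 1a + c = -4 and 4a + c = -16.
Subtracting: 3a = -12, so a = -4; then c = -4 − (-4)·1 = 0.
So s(t) = -4t² + 0, and s(5) = -100.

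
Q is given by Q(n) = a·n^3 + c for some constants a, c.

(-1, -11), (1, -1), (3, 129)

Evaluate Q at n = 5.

619

From Q(-1) = -11 and Q(1) = -1: -1a + c = -11 and 1a + c = -1.
Subtracting: 2a = 10, so a = 5; then c = -11 − 5·(-1) = -6.
So Q(n) = 5n³ − 6, and Q(5) = 619.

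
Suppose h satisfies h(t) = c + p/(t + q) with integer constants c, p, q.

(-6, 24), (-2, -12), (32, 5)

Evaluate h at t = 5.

2

(h(t) − c)(t + q) = p for each data point; the three points give a linear system in c and q, then p follows.
Solving: c = 6, q = 4, p = -36, so h(t) = 6 − 36/(t + 4).
Then h(5) = 6 − 36/9 = 2.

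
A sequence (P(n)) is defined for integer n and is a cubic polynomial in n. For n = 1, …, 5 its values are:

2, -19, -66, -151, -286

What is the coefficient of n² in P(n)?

Write P(n) = an³ + bn² + cn + d; the 5 given values yield a linear system in the 4 coefficients.
Solving, P(n) = -2n³ - n² - 4n + 9.
The coefficient of n² is -1.

-1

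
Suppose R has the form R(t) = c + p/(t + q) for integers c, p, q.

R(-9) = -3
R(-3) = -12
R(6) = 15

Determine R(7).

(R(t) − c)(t + q) = p for each data point; the three points give a linear system in c and q, then p follows.
Solving: c = 3, q = -1, p = 60, so R(t) = 3 + 60/(t − 1).
Then R(7) = 3 + 60/6 = 13.

13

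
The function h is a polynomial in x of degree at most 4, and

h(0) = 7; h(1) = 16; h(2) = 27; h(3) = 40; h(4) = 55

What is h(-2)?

First differences: 9, 11, 13, 15. Second differences: 2, 2, 2.
Level-2 differences are constant, so h has degree 2.
Fitting a degree-2 polynomial gives h(x) = x² + 8x + 7.
Then h(-2) = -5.

-5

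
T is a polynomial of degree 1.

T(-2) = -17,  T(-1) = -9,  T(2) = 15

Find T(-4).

-33

Write T(k) = ak + b; the 3 given values yield a linear system in the 2 coefficients.
Solving, T(k) = 8k - 1.
Then T(-4) = -33.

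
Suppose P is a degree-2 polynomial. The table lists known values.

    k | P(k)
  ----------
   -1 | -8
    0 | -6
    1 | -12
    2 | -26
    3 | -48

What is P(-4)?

First differences: 2, -6, -14, -22. Second differences: -8, -8, -8.
Level-2 differences are constant, so P has degree 2.
Fitting a degree-2 polynomial gives P(k) = -4k² - 2k - 6.
Then P(-4) = -62.

-62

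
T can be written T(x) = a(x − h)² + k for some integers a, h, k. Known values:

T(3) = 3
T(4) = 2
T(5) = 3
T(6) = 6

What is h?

First differences -1, 1, 3; second difference 2 = 2a, so a = 1.
Expanding, the x-coefficient is −2ah = -2h; matching it to the data gives h = 4, and then k = 2.
So T(x) = 1(x − 4)² + 2.
Hence h = 4.

4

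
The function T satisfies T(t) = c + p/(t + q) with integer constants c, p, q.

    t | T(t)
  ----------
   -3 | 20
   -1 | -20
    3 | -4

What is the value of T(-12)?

2

(T(t) − c)(t + q) = p for each data point; the three points give a linear system in c and q, then p follows.
Solving: c = 0, q = 2, p = -20, so T(t) = -20/(t + 2).
Then T(-12) = 0 − 20/(-10) = 2.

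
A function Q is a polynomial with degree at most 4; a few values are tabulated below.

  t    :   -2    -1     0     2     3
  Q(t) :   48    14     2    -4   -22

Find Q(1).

Write Q(t) = at^4 + bt³ + ct² + dt + e; the 5 given values yield a linear system in the 5 coefficients.
Solving, the leading coefficient vanishes, and Q(t) = -2t³ + 5t² - 5t + 2.
Then Q(1) = 0.

0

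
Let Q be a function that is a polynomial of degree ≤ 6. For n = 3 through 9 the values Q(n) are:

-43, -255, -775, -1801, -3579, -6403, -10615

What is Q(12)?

Write Q(n) = an^6 + bn^5 + cn^4 + dn³ + en² + pn + q; the 7 given values yield a linear system in the 7 coefficients.
Solving, the top 2 coefficients vanish, and Q(n) = -2n^4 + 3n³ + 4n² - n + 5.
Then Q(12) = -35719.

-35719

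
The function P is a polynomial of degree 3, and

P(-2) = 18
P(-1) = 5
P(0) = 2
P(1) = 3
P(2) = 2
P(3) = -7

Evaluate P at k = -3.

Write P(k) = ak³ + bk² + ck + d; the 6 given values yield a linear system in the 4 coefficients.
Solving, P(k) = -k³ + 2k² + 2.
Then P(-3) = 47.

47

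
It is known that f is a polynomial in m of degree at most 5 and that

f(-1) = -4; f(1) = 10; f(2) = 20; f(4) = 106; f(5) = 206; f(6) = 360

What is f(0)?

6

Write f(m) = am^5 + bm^4 + cm³ + dm² + em + p; the 6 given values yield a linear system in the 6 coefficients.
Solving, the top 2 coefficients vanish, and f(m) = 2m³ - 3m² + 5m + 6.
Then f(0) = 6.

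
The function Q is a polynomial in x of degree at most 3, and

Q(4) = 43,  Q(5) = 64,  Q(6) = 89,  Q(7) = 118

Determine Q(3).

First differences: 21, 25, 29. Second differences: 4, 4.
Level-2 differences are constant, so Q has degree 2.
Fitting a degree-2 polynomial gives Q(x) = 2x² + 3x - 1.
Then Q(3) = 26.

26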